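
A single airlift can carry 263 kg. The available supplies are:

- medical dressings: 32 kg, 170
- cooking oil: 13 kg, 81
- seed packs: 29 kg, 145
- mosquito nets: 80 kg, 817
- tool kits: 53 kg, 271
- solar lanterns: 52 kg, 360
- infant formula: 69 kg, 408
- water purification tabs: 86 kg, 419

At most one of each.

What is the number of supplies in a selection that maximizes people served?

5

Best achievable people served is 1900.
One optimal bundle: medical dressings + seed packs + mosquito nets + solar lanterns + infant formula (262 kg).
Every optimal selection uses 5 supplies.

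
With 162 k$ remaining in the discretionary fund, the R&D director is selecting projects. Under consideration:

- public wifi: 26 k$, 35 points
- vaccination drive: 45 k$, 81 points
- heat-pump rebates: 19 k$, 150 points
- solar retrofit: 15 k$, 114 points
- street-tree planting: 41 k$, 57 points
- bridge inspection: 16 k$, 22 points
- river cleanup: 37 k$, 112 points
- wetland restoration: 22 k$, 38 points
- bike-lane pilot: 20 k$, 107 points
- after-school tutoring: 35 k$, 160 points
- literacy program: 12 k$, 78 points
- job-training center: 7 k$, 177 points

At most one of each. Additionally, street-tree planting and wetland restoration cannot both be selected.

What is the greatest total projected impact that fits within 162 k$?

920

Best packing: heat-pump rebates + solar retrofit + bridge inspection + river cleanup + bike-lane pilot + after-school tutoring + literacy program + job-training center — 161 k$, 920 total.
Runner-up heat-pump rebates + solar retrofit + river cleanup + bike-lane pilot + after-school tutoring + literacy program + job-training center tops out at 898.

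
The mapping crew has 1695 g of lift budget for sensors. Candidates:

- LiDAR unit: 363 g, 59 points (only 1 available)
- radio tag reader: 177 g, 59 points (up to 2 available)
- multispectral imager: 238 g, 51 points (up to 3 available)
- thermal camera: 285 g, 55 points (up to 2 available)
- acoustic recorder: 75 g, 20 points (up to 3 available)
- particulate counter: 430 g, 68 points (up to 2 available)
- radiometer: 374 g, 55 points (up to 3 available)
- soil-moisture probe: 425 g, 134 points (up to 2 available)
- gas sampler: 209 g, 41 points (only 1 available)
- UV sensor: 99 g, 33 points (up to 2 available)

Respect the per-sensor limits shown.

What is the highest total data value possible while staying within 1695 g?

Ranking by ratio (data value/g): radio tag reader 0.33, UV sensor 0.33, soil-moisture probe 0.32, acoustic recorder 0.27.
Filling by ratio: 2×radio tag reader + 3×acoustic recorder + 2×soil-moisture probe + 2×UV sensor for 512, with 68 g left unused.
Replace 2×acoustic recorder with gas sampler: the trade gains 1 net, giving 513 at 1686 g.
The spare 9 g is too small for any remaining sensor, and no exchange beats 513.

513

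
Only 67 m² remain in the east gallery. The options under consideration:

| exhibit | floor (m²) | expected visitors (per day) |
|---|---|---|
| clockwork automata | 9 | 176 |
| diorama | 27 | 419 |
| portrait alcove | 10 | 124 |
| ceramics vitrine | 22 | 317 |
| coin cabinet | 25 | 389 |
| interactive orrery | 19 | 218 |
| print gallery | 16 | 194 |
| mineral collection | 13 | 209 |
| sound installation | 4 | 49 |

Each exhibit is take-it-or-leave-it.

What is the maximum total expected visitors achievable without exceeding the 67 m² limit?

1033

Density check — clockwork automata 19.56, mineral collection 16.08, coin cabinet 15.56, diorama 15.52 are the best per m².
Filling by ratio: clockwork automata + portrait alcove + coin cabinet + mineral collection + sound installation for 947, with 6 m² left unused.
Dropping portrait alcove and mineral collection frees 23 m²; slotting in diorama (27 m²) lifts the total to 1033 at 65 m².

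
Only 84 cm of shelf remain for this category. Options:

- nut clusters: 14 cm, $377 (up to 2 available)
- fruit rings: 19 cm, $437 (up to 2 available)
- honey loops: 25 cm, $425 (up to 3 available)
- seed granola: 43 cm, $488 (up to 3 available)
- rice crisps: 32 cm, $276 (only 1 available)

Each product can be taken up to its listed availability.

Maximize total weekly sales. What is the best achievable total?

1676

Greedy by ratio would take 2×nut clusters + 2×fruit rings: 66 cm used, total 1628.
Dropping nut clusters frees 14 cm; slotting in honey loops (25 cm) lifts the total to 1676 at 77 cm.
Nothing else within 84 cm beats 1676.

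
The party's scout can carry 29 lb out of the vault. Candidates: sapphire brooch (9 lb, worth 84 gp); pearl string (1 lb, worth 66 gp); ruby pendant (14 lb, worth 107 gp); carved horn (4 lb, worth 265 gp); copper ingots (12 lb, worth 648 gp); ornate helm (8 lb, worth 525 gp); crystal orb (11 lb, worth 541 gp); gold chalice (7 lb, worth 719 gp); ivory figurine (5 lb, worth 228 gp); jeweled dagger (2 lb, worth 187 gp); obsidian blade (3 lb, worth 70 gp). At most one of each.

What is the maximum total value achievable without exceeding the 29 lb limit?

2079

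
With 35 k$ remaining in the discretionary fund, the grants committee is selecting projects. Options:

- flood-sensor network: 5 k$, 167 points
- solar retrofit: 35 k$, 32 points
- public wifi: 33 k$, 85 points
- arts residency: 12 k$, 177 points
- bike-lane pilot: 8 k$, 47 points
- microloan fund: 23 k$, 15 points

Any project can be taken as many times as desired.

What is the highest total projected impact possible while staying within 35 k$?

1169

Taking 7×flood-sensor network: 35 k$ used, 1169 in projected impact.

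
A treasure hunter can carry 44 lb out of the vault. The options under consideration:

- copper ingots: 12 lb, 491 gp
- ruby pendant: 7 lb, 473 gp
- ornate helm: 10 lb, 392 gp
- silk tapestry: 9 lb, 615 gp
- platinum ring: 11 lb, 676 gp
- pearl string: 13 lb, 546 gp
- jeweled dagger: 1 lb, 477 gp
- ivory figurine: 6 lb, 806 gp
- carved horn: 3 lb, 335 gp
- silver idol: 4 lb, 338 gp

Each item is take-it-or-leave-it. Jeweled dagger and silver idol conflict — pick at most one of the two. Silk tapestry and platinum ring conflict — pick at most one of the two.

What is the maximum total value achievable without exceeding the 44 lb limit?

Ranking by ratio (value/lb): jeweled dagger 477.00, ivory figurine 134.33, carved horn 111.67.
Taking ruby pendant + platinum ring + pearl string + jeweled dagger + ivory figurine + carved horn: 41 lb used, 3313 in value.

3313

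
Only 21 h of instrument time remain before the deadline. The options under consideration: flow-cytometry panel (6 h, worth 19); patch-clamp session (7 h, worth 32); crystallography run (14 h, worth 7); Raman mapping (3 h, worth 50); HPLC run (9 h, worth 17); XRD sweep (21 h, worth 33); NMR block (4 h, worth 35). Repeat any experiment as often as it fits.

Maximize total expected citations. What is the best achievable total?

350

Density check — Raman mapping 16.67, NMR block 8.75, patch-clamp session 4.57 are the best per h.
Taking 7×Raman mapping: 21 h used, 350 in expected citations.
Nothing else within 21 h beats 350.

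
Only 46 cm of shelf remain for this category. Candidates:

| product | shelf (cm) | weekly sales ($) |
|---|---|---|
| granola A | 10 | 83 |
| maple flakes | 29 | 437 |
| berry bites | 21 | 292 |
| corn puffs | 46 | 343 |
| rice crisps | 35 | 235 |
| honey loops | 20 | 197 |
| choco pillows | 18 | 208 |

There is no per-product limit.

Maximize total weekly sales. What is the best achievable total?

584

Ranking by ratio (weekly sales/cm): maple flakes 15.07, berry bites 13.90, choco pillows 11.56, honey loops 9.85.
A density-first pass picks granola A + maple flakes — 520 at 39 cm.
The 39 cm tied up in granola A and maple flakes is better spent on 2×berry bites — total rises to 584 (42 cm).
The spare 4 cm is too small for any remaining product, and no exchange beats 584.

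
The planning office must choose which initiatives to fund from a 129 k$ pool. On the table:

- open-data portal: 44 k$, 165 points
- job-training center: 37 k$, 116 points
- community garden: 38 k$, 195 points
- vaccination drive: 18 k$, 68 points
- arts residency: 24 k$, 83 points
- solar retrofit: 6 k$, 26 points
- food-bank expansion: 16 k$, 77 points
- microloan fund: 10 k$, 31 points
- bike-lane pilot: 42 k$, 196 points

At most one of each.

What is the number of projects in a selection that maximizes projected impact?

5

Optimal total is 577.
One optimal bundle: community garden + arts residency + solar retrofit + food-bank expansion + bike-lane pilot (126 k$).
Any selection reaching 577 contains exactly 5 projects.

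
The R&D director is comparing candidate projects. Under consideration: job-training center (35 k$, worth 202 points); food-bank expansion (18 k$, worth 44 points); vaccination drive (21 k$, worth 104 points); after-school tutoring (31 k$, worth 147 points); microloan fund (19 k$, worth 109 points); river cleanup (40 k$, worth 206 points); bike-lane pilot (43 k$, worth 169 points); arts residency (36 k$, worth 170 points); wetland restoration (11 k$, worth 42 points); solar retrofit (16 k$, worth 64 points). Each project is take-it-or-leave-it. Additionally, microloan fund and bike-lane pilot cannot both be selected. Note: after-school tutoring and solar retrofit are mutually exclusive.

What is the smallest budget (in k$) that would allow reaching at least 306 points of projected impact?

Look for the lowest-budget combination reaching 306.
job-training center + microloan fund reaches 311 using 54 k$.
No combination under 54 k$ hits 306.

54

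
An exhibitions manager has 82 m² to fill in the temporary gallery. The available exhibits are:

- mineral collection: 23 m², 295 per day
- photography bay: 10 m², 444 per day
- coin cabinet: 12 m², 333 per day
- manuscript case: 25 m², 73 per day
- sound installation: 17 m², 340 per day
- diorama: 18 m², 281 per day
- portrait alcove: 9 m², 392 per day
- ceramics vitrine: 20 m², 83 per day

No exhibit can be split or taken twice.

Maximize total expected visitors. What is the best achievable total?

Taking the top-ratio exhibits first gives photography bay + coin cabinet + sound installation + diorama + portrait alcove for 1790 (66 m²).
The 18 m² tied up in diorama is better spent on mineral collection — total rises to 1804 (71 m²).
The closest alternative, photography bay + coin cabinet + sound installation + diorama + portrait alcove, reaches only 1790.

1804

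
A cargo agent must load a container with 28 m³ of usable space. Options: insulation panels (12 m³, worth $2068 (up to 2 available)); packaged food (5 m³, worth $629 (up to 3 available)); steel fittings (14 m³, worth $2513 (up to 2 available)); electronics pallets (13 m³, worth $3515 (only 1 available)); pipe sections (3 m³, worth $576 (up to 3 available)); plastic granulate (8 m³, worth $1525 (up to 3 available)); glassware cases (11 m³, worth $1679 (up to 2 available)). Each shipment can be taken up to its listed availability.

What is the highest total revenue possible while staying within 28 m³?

6192

Taking the top-ratio shipments first gives packaged food + electronics pallets + 3×pipe sections for 5872 (27 m³).
The 8 m³ tied up in packaged food and pipe sections is better spent on plastic granulate — total rises to 6192 (27 m³).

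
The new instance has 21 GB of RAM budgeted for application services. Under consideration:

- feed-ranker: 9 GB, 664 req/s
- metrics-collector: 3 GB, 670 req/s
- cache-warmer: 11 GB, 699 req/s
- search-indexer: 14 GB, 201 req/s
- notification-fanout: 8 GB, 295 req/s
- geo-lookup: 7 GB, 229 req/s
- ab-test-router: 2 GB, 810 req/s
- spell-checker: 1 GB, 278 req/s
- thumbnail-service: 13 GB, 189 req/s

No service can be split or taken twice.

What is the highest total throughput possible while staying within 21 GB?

2457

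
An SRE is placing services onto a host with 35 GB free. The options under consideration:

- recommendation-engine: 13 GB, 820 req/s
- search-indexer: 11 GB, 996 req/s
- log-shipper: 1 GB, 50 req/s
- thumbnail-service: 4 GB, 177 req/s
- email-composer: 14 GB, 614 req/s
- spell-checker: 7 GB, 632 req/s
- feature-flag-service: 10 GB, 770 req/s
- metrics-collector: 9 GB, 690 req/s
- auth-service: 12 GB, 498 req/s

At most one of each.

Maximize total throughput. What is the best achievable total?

2683

Ranking by ratio (throughput/GB): search-indexer 90.55, spell-checker 90.29, feature-flag-service 77.00, metrics-collector 76.67.
Taking the top-ratio services first gives search-indexer + log-shipper + thumbnail-service + spell-checker + feature-flag-service for 2625 (33 GB).
Replace spell-checker with metrics-collector: the trade gains 58 net, giving 2683 at 35 GB.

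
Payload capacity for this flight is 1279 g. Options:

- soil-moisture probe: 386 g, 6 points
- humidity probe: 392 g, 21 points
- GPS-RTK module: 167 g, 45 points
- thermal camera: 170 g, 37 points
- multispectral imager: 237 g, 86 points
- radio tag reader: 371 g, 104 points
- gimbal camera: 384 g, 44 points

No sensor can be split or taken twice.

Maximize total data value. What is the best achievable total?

Greedy by ratio would take GPS-RTK module + thermal camera + multispectral imager + radio tag reader: 945 g used, total 272.
Replace thermal camera with gimbal camera: the trade gains 7 net, giving 279 at 1159 g.
Every other selection either busts 1279 g or fails to beat 279.

279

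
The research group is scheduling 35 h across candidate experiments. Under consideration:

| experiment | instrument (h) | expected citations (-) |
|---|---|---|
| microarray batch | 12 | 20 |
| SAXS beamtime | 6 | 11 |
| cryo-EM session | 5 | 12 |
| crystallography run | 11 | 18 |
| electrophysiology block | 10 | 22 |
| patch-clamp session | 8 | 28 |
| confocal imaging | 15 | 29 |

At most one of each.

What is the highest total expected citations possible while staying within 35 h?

Ranking by ratio (expected citations/h): patch-clamp session 3.50, cryo-EM session 2.40, electrophysiology block 2.20, confocal imaging 1.93.
Greedy by ratio would take SAXS beamtime + cryo-EM session + electrophysiology block + patch-clamp session: 29 h used, total 73.
The 6 h tied up in SAXS beamtime is better spent on microarray batch — total rises to 82 (35 h).
Next best is cryo-EM session + crystallography run + electrophysiology block + patch-clamp session at 80 (34 h) — short by 2.

82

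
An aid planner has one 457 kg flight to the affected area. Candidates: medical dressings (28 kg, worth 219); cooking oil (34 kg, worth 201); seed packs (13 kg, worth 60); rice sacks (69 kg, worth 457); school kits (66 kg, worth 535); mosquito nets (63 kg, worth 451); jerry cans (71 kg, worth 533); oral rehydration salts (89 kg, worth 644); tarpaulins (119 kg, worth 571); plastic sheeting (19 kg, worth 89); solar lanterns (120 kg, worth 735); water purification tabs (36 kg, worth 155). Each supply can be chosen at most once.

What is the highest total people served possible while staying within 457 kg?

3206

Taking the top-ratio supplies first gives medical dressings + cooking oil + seed packs + rice sacks + school kits + mosquito nets + jerry cans + oral rehydration salts + plastic sheeting for 3189 (452 kg).
The 116 kg tied up in cooking oil and seed packs and rice sacks is better spent on solar lanterns — total rises to 3206 (456 kg).
An exhaustive check of the 4096 subsets confirms 3206.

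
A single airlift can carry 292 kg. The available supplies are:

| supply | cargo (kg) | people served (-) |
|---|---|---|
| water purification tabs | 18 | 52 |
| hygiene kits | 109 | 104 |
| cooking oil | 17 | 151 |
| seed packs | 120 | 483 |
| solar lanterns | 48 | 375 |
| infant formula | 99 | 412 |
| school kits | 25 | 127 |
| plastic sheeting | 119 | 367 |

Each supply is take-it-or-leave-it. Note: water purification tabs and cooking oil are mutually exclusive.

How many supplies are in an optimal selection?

The maximum people served within 292 kg is 1421.
One optimal bundle: cooking oil + seed packs + solar lanterns + infant formula (284 kg).
All optima have 4 supplies.

4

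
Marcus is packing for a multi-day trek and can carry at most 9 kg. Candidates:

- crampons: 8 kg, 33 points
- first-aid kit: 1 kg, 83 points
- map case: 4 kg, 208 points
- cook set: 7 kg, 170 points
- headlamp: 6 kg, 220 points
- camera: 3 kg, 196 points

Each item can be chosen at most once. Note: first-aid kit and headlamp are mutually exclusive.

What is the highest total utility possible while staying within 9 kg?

487

Density check — first-aid kit 83.00, camera 65.33, map case 52.00, headlamp 36.67 are the best per kg.
Taking first-aid kit + map case + camera: 8 kg used, 487 in utility.
The closest alternative, headlamp + camera, reaches only 416.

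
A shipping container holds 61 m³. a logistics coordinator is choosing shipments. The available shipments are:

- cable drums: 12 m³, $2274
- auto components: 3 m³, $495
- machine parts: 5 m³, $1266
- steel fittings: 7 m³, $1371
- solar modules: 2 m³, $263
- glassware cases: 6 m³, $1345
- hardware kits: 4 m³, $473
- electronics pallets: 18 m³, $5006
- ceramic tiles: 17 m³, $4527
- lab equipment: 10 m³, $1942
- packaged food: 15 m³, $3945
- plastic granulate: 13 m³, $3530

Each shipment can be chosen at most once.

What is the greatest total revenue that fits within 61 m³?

16089

By revenue per m³: electronics pallets 278.11, plastic granulate 271.54, ceramic tiles 266.29 lead.
Greedy by ratio would take machine parts + solar modules + glassware cases + electronics pallets + ceramic tiles + plastic granulate: 61 m³ used, total 15937.
Replace solar modules and plastic granulate with packaged food: the trade gains 152 net, giving 16089 at 61 m³.
Nothing else within 61 m³ beats 16089.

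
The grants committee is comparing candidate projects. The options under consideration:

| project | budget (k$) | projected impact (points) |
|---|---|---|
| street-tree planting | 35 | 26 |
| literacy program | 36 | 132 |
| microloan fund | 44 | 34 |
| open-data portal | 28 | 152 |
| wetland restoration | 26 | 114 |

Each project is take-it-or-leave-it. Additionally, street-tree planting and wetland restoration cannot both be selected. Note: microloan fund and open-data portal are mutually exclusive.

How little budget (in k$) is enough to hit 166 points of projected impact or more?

Need the lightest bundle worth ≥ 166.
Taking open-data portal + wetland restoration gives 266 (≥ 166) for 54 k$.
Any bundle with less than 54 k$ falls short of 166.

54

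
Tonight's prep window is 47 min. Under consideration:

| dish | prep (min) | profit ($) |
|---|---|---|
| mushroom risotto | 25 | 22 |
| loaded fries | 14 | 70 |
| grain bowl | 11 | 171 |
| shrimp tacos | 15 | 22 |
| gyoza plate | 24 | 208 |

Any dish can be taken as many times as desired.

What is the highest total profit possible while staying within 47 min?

Density check — grain bowl 15.55, gyoza plate 8.67, loaded fries 5.00 are the best per min.
4×grain bowl uses 44 of the 47 min and totals 684.
Nothing else within 47 min beats 684.

684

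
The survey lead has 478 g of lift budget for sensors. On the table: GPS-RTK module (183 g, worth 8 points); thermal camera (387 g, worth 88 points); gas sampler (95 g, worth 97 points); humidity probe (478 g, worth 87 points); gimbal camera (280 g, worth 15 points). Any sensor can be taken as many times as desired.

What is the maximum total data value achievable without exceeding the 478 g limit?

By data value per g: gas sampler 1.02, thermal camera 0.23, humidity probe 0.18 lead.
The ratio ordering already packs tightly: 5×gas sampler, 475 g, 485.
That's the maximum — no swap from here does better than 485.

485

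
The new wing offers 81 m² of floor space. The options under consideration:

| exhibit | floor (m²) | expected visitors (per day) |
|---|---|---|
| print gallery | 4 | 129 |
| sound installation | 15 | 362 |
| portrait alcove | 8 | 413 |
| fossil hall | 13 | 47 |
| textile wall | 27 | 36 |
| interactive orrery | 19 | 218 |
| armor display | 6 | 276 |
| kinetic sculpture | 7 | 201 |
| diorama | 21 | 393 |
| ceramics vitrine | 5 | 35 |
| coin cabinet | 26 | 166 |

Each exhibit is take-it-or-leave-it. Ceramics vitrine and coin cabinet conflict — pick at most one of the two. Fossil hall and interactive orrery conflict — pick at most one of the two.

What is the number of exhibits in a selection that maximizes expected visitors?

Optimal total is 1992.
One optimal bundle: print gallery + sound installation + portrait alcove + interactive orrery + armor display + kinetic sculpture + diorama (80 m²).
All optima have 7 exhibits.

7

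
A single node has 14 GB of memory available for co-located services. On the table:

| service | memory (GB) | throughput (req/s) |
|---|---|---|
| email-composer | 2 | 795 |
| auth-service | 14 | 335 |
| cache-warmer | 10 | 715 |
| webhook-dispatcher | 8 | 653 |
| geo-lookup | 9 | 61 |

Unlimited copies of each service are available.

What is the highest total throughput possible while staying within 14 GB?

5565

Density check — email-composer 397.50, webhook-dispatcher 81.62, cache-warmer 71.50, auth-service 23.93 are the best per GB.
Taking 7×email-composer: 14 GB used, 5565 in throughput.
Every other selection either busts 14 GB or fails to beat 5565.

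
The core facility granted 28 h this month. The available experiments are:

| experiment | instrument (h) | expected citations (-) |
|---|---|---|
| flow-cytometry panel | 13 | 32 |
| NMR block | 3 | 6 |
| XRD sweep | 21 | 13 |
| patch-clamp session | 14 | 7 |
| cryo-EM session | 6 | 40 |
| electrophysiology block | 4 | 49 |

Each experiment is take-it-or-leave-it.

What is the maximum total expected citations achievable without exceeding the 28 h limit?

127

Taking flow-cytometry panel + NMR block + cryo-EM session + electrophysiology block: 26 h used, 127 in expected citations.
Next best is flow-cytometry panel + cryo-EM session + electrophysiology block at 121 (23 h) — short by 6.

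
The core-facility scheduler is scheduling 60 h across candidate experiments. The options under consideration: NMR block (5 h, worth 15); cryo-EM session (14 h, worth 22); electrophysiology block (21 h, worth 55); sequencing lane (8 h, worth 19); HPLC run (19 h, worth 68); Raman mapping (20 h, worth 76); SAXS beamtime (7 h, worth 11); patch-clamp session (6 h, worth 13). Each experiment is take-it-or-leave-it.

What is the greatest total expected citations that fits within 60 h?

Ranking by ratio (expected citations/h): Raman mapping 3.80, HPLC run 3.58, NMR block 3.00, electrophysiology block 2.62.
The ratio heuristic lands on NMR block + sequencing lane + HPLC run + Raman mapping + patch-clamp session (191) but leaves 2 h idle.
Replace NMR block and sequencing lane and patch-clamp session with electrophysiology block: the trade gains 8 net, giving 199 at 60 h.
An exhaustive check of the 256 subsets confirms 199.

199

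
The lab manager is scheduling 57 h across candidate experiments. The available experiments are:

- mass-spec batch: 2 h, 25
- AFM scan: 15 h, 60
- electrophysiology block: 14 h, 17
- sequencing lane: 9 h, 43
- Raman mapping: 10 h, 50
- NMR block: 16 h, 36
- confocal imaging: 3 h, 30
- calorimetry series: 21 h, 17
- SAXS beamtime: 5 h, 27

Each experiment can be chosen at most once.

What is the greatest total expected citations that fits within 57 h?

244

Filling by ratio: mass-spec batch + AFM scan + sequencing lane + Raman mapping + confocal imaging + SAXS beamtime for 235, with 13 h left unused.
The 5 h tied up in SAXS beamtime is better spent on NMR block — total rises to 244 (55 h).
That's the maximum — no swap from here does better than 244.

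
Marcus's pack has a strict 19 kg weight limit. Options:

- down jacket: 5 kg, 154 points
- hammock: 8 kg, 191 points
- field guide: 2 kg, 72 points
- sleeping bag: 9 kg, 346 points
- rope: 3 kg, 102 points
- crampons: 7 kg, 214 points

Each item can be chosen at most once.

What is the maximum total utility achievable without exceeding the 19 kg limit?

674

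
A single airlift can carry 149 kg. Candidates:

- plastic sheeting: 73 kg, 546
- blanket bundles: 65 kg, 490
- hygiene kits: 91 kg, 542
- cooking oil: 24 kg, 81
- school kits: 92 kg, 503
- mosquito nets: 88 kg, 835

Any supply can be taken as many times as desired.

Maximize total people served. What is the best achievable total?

1092

Density check — mosquito nets 9.49, blanket bundles 7.54, plastic sheeting 7.48, hygiene kits 5.96 are the best per kg.
Greedy by ratio would take 2×cooking oil + mosquito nets: 136 kg used, total 997.
Replace 2×cooking oil and mosquito nets with 2×plastic sheeting: the trade gains 95 net, giving 1092 at 146 kg.
No other feasible combination exceeds 1092.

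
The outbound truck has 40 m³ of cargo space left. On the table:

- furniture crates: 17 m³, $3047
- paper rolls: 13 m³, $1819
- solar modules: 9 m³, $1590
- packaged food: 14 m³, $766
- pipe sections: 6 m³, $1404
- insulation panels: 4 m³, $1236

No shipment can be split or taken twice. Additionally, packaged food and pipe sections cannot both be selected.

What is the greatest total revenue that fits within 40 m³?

7506

Density check — insulation panels 309.00, pipe sections 234.00, furniture crates 179.24, solar modules 176.67 are the best per m³.
A density-first pass picks furniture crates + solar modules + pipe sections + insulation panels — 7277 at 36 m³.
Replace solar modules with paper rolls: the trade gains 229 net, giving 7506 at 40 m³.
Every other selection either busts 40 m³ or breaks a pairing rule or fails to beat 7506.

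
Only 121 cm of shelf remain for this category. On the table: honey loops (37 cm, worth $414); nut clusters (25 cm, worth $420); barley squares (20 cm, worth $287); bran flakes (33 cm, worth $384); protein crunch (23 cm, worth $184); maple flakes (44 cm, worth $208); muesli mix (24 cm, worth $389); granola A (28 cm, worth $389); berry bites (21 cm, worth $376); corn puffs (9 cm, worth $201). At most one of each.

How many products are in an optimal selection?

The maximum weekly sales within 121 cm is 1861.
For example nut clusters + barley squares + muesli mix + granola A + berry bites achieves it, using 118 cm.
Any selection reaching 1861 contains exactly 5 products.

5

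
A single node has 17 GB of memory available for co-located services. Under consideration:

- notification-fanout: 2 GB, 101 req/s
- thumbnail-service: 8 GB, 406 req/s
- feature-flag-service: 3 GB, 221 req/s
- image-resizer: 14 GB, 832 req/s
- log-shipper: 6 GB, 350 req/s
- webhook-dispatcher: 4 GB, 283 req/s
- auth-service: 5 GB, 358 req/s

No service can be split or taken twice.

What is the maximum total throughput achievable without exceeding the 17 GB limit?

1092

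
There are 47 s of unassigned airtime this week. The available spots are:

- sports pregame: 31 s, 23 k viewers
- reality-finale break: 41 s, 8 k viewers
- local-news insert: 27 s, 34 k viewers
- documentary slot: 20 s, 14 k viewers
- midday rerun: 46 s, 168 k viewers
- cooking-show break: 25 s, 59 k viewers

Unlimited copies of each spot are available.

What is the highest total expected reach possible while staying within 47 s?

168

Midday rerun uses 46 of the 47 s and totals 168.
The spare 1 s is too small for any remaining spot, and no exchange beats 168.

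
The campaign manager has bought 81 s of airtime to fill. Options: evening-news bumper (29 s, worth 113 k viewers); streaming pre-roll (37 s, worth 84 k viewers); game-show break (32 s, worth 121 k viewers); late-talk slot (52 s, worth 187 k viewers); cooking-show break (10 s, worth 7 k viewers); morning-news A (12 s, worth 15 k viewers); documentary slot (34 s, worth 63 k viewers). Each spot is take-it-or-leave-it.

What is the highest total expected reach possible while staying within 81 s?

300

Filling by ratio: evening-news bumper + game-show break + morning-news A for 249, with 8 s left unused.
Replace game-show break and morning-news A with late-talk slot: the trade gains 51 net, giving 300 at 81 s.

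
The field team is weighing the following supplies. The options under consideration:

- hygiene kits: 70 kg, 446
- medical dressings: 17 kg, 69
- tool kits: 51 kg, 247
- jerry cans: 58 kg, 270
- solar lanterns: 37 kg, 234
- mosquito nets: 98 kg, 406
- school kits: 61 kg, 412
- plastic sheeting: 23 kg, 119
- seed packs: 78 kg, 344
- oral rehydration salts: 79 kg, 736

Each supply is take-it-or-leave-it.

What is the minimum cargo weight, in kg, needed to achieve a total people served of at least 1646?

Look for the lowest-cargo combination reaching 1646.
hygiene kits + medical dressings + school kits + oral rehydration salts reaches 1663 using 227 kg.
No combination under 227 kg hits 1646.

227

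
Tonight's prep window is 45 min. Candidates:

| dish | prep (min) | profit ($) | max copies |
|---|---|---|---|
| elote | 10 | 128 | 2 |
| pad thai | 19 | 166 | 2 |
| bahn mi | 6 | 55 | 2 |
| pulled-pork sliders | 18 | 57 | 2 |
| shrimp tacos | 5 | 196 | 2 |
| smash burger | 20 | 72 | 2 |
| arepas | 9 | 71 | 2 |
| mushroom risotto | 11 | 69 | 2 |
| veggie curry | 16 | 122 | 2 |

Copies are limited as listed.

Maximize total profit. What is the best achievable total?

Greedy by ratio would take 2×elote + 2×bahn mi + 2×shrimp tacos: 42 min used, total 758.
Replace bahn mi with arepas: the trade gains 16 net, giving 774 at 45 min.

774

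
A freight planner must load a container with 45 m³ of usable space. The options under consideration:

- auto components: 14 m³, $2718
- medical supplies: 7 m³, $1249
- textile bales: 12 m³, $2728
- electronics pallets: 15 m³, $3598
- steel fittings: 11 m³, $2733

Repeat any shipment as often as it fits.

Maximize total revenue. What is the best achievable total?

10932

Density check — steel fittings 248.45, electronics pallets 239.87, textile bales 227.33 are the best per m³.
4×steel fittings uses 44 of the 45 m³ and totals 10932.
Every other selection either busts 45 m³ or fails to beat 10932.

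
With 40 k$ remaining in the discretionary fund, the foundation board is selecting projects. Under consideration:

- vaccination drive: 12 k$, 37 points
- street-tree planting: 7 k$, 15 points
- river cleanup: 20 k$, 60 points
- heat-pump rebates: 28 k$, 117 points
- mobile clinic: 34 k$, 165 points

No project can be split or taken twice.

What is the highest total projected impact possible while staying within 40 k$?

165

The ratio ordering already packs tightly: mobile clinic, 34 k$, 165.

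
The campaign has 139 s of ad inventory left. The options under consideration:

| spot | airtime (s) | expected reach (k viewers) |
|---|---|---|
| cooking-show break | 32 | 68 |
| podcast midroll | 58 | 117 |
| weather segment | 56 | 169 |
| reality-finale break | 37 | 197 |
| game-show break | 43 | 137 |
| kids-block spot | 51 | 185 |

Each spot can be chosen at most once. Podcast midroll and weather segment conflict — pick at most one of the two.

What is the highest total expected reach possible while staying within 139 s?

Taking reality-finale break + game-show break + kids-block spot: 131 s used, 519 in expected reach.
The closest alternative, weather segment + reality-finale break + game-show break, reaches only 503.

519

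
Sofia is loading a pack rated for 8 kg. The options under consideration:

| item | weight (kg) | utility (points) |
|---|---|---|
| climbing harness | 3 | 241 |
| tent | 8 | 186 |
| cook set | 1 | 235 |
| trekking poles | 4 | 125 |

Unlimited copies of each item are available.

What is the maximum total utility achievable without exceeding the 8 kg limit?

By utility per kg: cook set 235.00, climbing harness 80.33, trekking poles 31.25 lead.
Taking 8×cook set: 8 kg used, 1880 in utility.
Every other selection either busts 8 kg or fails to beat 1880.

1880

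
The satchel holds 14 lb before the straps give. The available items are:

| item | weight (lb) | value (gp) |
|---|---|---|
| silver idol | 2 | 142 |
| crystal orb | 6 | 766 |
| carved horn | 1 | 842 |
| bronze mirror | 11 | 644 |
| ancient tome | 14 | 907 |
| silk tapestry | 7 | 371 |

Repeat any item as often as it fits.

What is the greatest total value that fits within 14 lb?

11788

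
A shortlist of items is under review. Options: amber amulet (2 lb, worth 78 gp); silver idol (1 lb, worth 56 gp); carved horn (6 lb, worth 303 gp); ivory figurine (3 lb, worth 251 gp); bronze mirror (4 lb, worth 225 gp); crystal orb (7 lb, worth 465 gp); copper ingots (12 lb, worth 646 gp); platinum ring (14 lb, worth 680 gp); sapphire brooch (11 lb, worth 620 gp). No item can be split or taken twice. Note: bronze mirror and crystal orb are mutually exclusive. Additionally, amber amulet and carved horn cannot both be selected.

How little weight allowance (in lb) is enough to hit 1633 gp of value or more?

Minimise lb subject to total value ≥ 1633.
Taking carved horn + ivory figurine + crystal orb + sapphire brooch gives 1639 (≥ 1633) for 27 lb.
Any bundle with less than 27 lb falls short of 1633.

27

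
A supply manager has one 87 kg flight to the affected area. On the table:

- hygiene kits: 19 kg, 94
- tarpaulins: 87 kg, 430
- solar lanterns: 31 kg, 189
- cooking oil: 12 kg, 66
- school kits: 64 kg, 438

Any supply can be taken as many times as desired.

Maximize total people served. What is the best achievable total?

532

Density check — school kits 6.84, solar lanterns 6.10, cooking oil 5.50 are the best per kg.
A density-first pass picks cooking oil + school kits — 504 at 76 kg.
The 12 kg tied up in cooking oil is better spent on hygiene kits — total rises to 532 (83 kg).
That's the maximum — no swap from here does better than 532.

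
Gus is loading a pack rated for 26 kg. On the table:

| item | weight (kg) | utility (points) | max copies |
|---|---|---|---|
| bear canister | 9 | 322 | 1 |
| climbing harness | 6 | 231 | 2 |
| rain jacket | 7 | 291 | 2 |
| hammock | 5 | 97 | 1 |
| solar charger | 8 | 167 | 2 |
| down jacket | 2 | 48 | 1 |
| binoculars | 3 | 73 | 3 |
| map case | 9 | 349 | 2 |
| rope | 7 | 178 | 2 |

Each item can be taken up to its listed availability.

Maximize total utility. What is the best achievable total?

1044

Greedy by ratio would take 2×rain jacket + binoculars + map case: 26 kg used, total 1004.
The 12 kg tied up in binoculars and map case is better spent on 2×climbing harness — total rises to 1044 (26 kg).
That's the maximum — no swap from here does better than 1044.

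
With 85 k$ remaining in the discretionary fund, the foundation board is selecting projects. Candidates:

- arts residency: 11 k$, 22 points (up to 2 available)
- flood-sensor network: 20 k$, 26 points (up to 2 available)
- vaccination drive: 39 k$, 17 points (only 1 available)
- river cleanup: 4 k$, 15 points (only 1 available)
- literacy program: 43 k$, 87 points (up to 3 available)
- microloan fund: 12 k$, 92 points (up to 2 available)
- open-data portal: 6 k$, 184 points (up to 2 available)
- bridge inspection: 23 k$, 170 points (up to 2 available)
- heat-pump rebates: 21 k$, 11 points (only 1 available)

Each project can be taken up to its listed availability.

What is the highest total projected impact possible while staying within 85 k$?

892

By projected impact per k$: open-data portal 30.67, microloan fund 7.67, bridge inspection 7.39 lead.
Best packing: 2×microloan fund + 2×open-data portal + 2×bridge inspection — 82 k$, 892 total.
Nothing else within 85 k$ beats 892.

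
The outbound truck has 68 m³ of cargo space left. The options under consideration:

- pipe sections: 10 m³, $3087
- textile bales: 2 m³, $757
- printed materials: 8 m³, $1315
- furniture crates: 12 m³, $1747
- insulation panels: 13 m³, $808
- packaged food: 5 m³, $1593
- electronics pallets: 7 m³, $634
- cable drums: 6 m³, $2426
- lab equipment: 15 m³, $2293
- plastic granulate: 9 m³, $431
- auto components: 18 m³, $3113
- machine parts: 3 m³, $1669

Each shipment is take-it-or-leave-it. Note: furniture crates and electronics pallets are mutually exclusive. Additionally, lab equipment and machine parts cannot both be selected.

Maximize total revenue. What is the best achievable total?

15707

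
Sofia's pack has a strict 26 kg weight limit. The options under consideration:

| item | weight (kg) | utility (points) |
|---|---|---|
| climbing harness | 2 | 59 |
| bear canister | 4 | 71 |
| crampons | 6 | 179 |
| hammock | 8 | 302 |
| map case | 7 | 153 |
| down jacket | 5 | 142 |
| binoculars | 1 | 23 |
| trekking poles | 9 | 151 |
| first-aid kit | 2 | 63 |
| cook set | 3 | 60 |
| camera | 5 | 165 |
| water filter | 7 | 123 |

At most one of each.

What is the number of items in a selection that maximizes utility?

5

The maximum utility within 26 kg is 851.
One optimal bundle: crampons + hammock + down jacket + first-aid kit + camera (26 kg).
Every optimal selection uses 5 items.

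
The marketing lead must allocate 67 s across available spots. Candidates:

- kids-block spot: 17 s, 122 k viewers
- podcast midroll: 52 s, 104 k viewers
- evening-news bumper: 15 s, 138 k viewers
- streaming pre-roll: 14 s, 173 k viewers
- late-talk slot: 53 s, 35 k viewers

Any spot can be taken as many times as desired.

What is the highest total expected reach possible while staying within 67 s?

By expected reach per s: streaming pre-roll 12.36, evening-news bumper 9.20, kids-block spot 7.18, podcast midroll 2.00 lead.
Best packing: 4×streaming pre-roll — 56 s, 692 total.
Every other selection either busts 67 s or fails to beat 692.

692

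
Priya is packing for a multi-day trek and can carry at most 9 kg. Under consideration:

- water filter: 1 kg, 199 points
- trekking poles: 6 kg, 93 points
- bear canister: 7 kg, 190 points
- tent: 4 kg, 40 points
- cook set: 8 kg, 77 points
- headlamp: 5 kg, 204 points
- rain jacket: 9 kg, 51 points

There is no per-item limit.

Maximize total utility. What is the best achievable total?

Density check — water filter 199.00, headlamp 40.80, bear canister 27.14, trekking poles 15.50 are the best per kg.
The ratio ordering already packs tightly: 9×water filter, 9 kg, 1791.
Every other selection either busts 9 kg or fails to beat 1791.

1791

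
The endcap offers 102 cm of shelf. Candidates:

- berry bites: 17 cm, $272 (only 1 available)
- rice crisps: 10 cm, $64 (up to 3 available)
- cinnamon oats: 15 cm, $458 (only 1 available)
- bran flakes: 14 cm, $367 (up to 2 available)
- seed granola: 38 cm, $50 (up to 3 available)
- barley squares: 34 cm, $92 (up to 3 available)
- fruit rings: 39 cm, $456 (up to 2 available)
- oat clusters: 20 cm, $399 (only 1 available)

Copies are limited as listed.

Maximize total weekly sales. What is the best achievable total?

2047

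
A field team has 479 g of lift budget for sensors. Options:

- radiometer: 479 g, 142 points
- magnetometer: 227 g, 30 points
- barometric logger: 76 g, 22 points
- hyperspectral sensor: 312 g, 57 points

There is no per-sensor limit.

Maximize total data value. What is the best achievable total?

Ranking by ratio (data value/g): radiometer 0.30, barometric logger 0.29, hyperspectral sensor 0.18, magnetometer 0.13.
The ratio ordering already packs tightly: radiometer, 479 g, 142.
That's the maximum — no swap from here does better than 142.

142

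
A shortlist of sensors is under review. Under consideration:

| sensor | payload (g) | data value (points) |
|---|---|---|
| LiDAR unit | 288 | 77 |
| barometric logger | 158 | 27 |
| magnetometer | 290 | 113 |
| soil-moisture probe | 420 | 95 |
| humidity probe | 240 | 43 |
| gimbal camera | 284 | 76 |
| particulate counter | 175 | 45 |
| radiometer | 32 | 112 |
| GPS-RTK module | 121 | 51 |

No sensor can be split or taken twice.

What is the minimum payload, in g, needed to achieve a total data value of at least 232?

Look for the lowest-payload combination reaching 232.
gimbal camera + radiometer + GPS-RTK module: 239 data value at 437 g.
Any bundle with less than 437 g falls short of 232.

437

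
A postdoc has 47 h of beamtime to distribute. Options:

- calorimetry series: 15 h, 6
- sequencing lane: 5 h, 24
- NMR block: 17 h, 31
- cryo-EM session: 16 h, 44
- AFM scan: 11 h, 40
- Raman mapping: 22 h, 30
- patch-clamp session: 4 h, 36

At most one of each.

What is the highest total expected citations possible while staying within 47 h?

Taking sequencing lane + cryo-EM session + AFM scan + patch-clamp session: 36 h used, 144 in expected citations.
Next best is sequencing lane + NMR block + cryo-EM session + patch-clamp session at 135 (42 h) — short by 9.

144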